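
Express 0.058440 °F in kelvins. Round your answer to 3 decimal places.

K = (°F + 459.67) × 5/9.
Applying the formula gives 255.405 K.

255.405 kelvins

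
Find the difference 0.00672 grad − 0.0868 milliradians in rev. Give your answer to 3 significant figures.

2.99e-6 rev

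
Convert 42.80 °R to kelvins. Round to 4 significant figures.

°R = K × 9/5.
Applying the formula gives 23.78 K.

23.78 kelvins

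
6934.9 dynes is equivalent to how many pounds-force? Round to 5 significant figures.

1 dyne = 2.24809 × 10^-6 lbf.
Then 6934.9 × 2.24809 × 10^-6 ≈ 0.015590 lbf.

0.015590 lbf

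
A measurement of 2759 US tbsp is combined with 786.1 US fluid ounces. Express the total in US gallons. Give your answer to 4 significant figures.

16.92 US gallons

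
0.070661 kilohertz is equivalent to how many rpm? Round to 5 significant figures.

4239.7 rpm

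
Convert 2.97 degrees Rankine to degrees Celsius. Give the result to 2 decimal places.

-271.50 °C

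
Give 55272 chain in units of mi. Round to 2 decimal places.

690.90 mi

1 chain = 0.0125000 miles.
So 55272 × 0.0125000 ≈ 690.90 mi.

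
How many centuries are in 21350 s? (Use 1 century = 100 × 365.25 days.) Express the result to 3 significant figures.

6.77e-6 centuries

1 second = 3.16881e-10 centuries.
Then 21350 × 3.16881e-10 ≈ 6.77e-6 century.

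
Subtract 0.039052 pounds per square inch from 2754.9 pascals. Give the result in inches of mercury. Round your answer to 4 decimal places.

2754.9 Pa = 0.813522 inHg and 0.039052 psi = 0.0795107 inHg.
0.813522 − 0.0795107 ≈ 0.7340 inHg.

0.7340 inches of mercury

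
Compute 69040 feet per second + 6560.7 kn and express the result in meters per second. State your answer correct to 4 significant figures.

24420 m/s

69040 ft/s = 21043.4 m/s and 6560.7 kn = 3375.12 m/s.
21043.4 + 3375.12 ≈ 24420 m/s.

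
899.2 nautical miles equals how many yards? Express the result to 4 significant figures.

1.821 × 10^6 yards

1 nmi = 2025.37 yd.
Thus 899.2 × 2025.37 ≈ 1.821 × 10^6 yd.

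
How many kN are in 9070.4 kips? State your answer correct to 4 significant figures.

1 kip = 4.44822 kilonewtons.
Thus 9070.4 × 4.44822 ≈ 40350 kN.

40350 kN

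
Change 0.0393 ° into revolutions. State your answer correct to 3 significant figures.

1 degree = 0.00277778 rev.
0.0393 × 0.00277778 ≈ 0.000109 rev.

0.000109 rev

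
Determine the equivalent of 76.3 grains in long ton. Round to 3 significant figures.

4.87e-6 long ton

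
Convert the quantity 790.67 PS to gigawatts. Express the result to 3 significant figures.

1 metric horsepower = 7.35499e-7 gigawatts.
Thus 790.67 × 7.35499e-7 ≈ 0.000582 GW.

0.000582 gigawatts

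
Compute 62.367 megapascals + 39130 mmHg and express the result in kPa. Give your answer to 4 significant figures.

67580 kPa

62.367 MPa = 62367.0 kPa and 39130 mmHg = 5216.91 kPa.
62367.0 + 5216.91 ≈ 67580 kPa.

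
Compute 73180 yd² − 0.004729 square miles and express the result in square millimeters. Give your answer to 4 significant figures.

4.894e+10 mm²

73180 yd² = 6.11878e+10 mm² and 0.004729 mi² = 1.22481e+10 mm².
6.11878e+10 − 1.22481e+10 ≈ 4.894e+10 mm².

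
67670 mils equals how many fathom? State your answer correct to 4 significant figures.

0.9399 fathoms

1 mil = 1.38889 × 10^-5 fathom.
Then 67670 × 1.38889 × 10^-5 ≈ 0.9399 fathom.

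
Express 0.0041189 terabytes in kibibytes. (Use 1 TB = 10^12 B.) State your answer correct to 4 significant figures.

4.022e+6 KiB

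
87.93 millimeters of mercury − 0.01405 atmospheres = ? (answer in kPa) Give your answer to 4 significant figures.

10.30 kPa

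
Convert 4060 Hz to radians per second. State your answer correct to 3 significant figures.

25500 radians per second

1 hertz = 6.28319 rad/s.
So 4060 × 6.28319 ≈ 25500 rad/s.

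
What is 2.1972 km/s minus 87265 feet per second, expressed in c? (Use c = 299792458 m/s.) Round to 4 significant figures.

2.1972 km/s = 7.32907e-6 c and 87265 ft/s = 8.87226e-5 c.
7.32907e-6 − 8.87226e-5 ≈ -8.139e-5 c.

-8.139e-5 c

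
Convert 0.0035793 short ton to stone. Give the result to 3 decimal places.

1 short ton = 142.857 stone.
Thus 0.0035793 × 142.857 ≈ 0.511 st.

0.511 st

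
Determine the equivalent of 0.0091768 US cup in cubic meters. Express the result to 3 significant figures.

2.17 × 10^-6 m³

1 US cup = 0.000236588 m³.
Thus 0.0091768 × 0.000236588 ≈ 2.17 × 10^-6 m³.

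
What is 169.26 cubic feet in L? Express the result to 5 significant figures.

4792.9 liters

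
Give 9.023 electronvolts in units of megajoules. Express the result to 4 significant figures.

1 eV = 1.60218e-25 megajoules.
So 9.023 × 1.60218e-25 ≈ 1.446e-24 MJ.

1.446e-24 megajoules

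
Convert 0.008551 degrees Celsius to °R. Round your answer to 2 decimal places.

491.69 degrees Rankine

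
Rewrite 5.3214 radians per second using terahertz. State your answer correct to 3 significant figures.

8.47e-13 THz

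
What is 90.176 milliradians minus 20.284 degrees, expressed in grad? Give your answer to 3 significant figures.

-16.8 gradians

90.176 mrad = 5.74078 grad and 20.284 ° = 22.5378 grad.
5.74078 − 22.5378 ≈ -16.8 grad.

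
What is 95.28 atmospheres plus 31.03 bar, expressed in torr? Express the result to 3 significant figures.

95.28 atm = 72412.8 torr and 31.03 bar = 23274.4 torr.
72412.8 + 23274.4 ≈ 95700 torr.

95700 torr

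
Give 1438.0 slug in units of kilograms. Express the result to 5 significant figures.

20986 kg

1 slug = 14.5939 kg.
Then 1438.0 × 14.5939 ≈ 20986 kg.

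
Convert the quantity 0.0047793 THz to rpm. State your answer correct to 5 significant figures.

1 THz = 6.00000 × 10^13 rpm.
Thus 0.0047793 × 6.00000 × 10^13 ≈ 2.8676 × 10^11 rpm.

2.8676 × 10^11 revolutions per minute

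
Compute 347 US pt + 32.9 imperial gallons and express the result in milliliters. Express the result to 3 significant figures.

347 US pt = 164192 mL and 32.9 imp gal = 149566 mL.
164192 + 149566 ≈ 314000 mL.

314000 milliliters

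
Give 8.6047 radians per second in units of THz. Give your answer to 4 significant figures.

1.369 × 10^-12 THz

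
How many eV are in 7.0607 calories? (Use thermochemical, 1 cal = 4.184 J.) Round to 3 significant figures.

1.84 × 10^20 electronvolts

1 calorie = 2.61145 × 10^19 eV.
7.0607 × 2.61145 × 10^19 ≈ 1.84 × 10^20 eV.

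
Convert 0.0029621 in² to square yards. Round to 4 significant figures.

2.286 × 10^-6 square yards

1 square inch = 0.000771605 yd².
So 0.0029621 × 0.000771605 ≈ 2.286 × 10^-6 yd².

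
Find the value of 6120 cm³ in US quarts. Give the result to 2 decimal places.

6.47 US qt

1 cubic centimeter = 0.00105669 US quarts.
So 6120 × 0.00105669 ≈ 6.47 US qt.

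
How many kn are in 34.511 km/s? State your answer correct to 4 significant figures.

1 kilometer per second = 1943.84 kn.
34.511 × 1943.84 ≈ 67080 kn.

67080 kn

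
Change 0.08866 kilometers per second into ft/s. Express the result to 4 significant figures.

1 kilometer per second = 3280.84 ft/s.
Then 0.08866 × 3280.84 ≈ 290.9 ft/s.

290.9 ft/s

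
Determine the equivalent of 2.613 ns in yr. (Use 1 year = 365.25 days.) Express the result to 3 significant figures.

8.28e-17 years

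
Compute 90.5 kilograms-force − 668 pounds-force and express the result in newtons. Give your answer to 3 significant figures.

-2080 N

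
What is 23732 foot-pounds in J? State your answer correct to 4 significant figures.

32180 J

1 ft·lbf = 1.35582 joules.
Thus 23732 × 1.35582 ≈ 32180 J.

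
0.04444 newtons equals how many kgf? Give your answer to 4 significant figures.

1 N = 0.101972 kgf.
Then 0.04444 × 0.101972 ≈ 0.004532 kgf.

0.004532 kgf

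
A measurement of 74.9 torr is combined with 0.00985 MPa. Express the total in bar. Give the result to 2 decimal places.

74.9 torr = 0.0998585 bar and 0.00985 MPa = 0.0985000 bar.
0.0998585 + 0.0985000 ≈ 0.20 bar.

0.20 bar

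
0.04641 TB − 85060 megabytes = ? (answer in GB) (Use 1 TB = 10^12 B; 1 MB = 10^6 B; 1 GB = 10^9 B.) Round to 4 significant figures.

0.04641 TB = 46.4100 GB and 85060 MB = 85.0600 GB.
46.4100 − 85.0600 ≈ -38.65 GB.

-38.65 gigabytes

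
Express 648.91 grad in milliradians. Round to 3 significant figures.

10200 milliradians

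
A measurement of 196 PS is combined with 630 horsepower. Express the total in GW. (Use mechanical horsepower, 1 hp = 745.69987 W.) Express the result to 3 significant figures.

0.000614 gigawatts

196 PS = 0.000144158 GW and 630 hp = 0.000469791 GW.
0.000144158 + 0.000469791 ≈ 0.000614 GW.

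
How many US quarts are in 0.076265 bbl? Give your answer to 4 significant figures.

1 bbl = 168.000 US qt.
0.076265 × 168.000 ≈ 12.81 US qt.

12.81 US qt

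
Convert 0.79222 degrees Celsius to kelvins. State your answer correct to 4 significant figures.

K = °C + 273.15.
Applying the formula gives 273.9 K.

273.9 K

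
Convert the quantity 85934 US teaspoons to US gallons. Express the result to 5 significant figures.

111.89 US gal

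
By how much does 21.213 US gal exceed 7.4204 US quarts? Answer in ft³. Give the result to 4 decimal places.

2.5878 cubic feet

21.213 US gal = 2.83577 ft³ and 7.4204 US qt = 0.247991 ft³.
2.83577 − 0.247991 ≈ 2.5878 ft³.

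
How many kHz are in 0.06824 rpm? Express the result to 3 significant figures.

1.14 × 10^-6 kilohertz

1 rpm = 1.66667 × 10^-5 kHz.
So 0.06824 × 1.66667 × 10^-5 ≈ 1.14 × 10^-6 kHz.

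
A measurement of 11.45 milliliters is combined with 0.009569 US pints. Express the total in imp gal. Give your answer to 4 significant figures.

11.45 mL = 0.00251865 imp gal and 0.009569 US pt = 0.000995982 imp gal.
0.00251865 + 0.000995982 ≈ 0.003515 imp gal.

0.003515 imperial gallons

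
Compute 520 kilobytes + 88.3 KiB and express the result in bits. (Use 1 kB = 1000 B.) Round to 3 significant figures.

520 kB = 4.16000e+6 bit and 88.3 KiB = 723354 bit.
4.16000e+6 + 723354 ≈ 4.88e+6 bit.

4.88e+6 bit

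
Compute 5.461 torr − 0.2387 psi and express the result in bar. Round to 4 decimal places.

5.461 torr = 0.00728073 bar and 0.2387 psi = 0.0164578 bar.
0.00728073 − 0.0164578 ≈ -0.0092 bar.

-0.0092 bar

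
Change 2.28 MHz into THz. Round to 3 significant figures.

2.28e-6 terahertz

1 megahertz = 1.00000e-6 terahertz.
Thus 2.28 × 1.00000e-6 ≈ 2.28e-6 THz.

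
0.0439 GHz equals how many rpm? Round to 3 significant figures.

2.63e+9 revolutions per minute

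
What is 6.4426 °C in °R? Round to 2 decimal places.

503.27 °R

°R = (°C + 273.15) × 9/5.
Applying the formula gives 503.27 °R.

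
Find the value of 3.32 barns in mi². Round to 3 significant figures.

1.28e-34 mi²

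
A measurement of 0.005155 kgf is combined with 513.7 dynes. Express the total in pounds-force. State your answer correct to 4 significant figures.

0.01252 pounds-force

0.005155 kgf = 0.0113648 lbf and 513.7 dyn = 0.00115484 lbf.
0.0113648 + 0.00115484 ≈ 0.01252 lbf.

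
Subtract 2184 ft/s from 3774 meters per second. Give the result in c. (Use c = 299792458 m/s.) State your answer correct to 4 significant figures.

1.037 × 10^-5 c

3774 m/s = 1.25887 × 10^-5 c and 2184 ft/s = 2.22048 × 10^-6 c.
1.25887 × 10^-5 − 2.22048 × 10^-6 ≈ 1.037 × 10^-5 c.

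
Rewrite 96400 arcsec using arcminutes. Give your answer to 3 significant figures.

1 arcsec = 0.0166667 arcmin.
So 96400 × 0.0166667 ≈ 1610 arcmin.

1610 arcmin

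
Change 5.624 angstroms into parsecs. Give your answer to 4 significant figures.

1 Å = 3.24078 × 10^-27 parsecs.
5.624 × 3.24078 × 10^-27 ≈ 1.823 × 10^-26 pc.

1.823 × 10^-26 parsecs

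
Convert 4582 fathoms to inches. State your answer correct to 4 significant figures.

329900 inches

1 fathom = 72.0000 in.
So 4582 × 72.0000 ≈ 329900 in.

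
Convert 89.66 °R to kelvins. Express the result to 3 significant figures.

49.8 K

°R = K × 9/5.
Applying the formula gives 49.8 K.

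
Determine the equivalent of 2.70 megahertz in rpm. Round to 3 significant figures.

1.62 × 10^8 rpm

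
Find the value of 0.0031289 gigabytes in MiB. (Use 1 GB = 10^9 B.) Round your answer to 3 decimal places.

1 GB = 953.674 MiB.
So 0.0031289 × 953.674 ≈ 2.984 MiB.

2.984 mebibytes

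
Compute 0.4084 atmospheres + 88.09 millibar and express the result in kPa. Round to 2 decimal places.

50.19 kPa

0.4084 atm = 41.3811 kPa and 88.09 mbar = 8.80900 kPa.
41.3811 + 8.80900 ≈ 50.19 kPa.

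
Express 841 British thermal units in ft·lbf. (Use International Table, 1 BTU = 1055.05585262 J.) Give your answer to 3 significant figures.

654000 ft·lbf

1 BTU = 778.169 foot-pounds.
841 × 778.169 ≈ 654000 ft·lbf.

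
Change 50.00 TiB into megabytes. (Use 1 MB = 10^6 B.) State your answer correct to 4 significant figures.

5.498 × 10^7 MB

1 TiB = 1.09951 × 10^6 MB.
50.00 × 1.09951 × 10^6 ≈ 5.498 × 10^7 MB.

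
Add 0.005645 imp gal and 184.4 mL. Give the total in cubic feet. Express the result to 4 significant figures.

0.005645 imp gal = 0.000906269 ft³ and 184.4 mL = 0.00651202 ft³.
0.000906269 + 0.00651202 ≈ 0.007418 ft³.

0.007418 cubic feet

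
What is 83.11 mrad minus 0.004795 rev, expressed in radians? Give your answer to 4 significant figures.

83.11 mrad = 0.0831100 rad and 0.004795 rev = 0.0301279 rad.
0.0831100 − 0.0301279 ≈ 0.05298 rad.

0.05298 rad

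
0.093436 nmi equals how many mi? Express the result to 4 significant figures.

0.1075 miles

1 nmi = 1.15078 miles.
So 0.093436 × 1.15078 ≈ 0.1075 mi.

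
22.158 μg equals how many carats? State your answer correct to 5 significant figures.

1 μg = 5.00000 × 10^-6 carats.
22.158 × 5.00000 × 10^-6 ≈ 0.00011079 ct.

0.00011079 ct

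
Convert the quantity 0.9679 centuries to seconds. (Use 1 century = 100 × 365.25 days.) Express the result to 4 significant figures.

1 century = 3.15576 × 10^9 s.
Thus 0.9679 × 3.15576 × 10^9 ≈ 3.054 × 10^9 s.

3.054 × 10^9 s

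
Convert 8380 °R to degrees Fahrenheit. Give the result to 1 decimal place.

°R = °F + 459.67.
Applying the formula gives 7920.3 °F.

7920.3 degrees Fahrenheit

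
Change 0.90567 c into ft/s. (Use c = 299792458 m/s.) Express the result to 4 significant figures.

1 speed of light = 9.83571e+8 ft/s.
Then 0.90567 × 9.83571e+8 ≈ 8.908e+8 ft/s.

8.908e+8 ft/s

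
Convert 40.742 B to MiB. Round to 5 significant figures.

3.8855e-5 mebibytes

1 B = 9.53674e-7 MiB.
40.742 × 9.53674e-7 ≈ 3.8855e-5 MiB.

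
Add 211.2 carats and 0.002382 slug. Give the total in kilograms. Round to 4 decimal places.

211.2 ct = 0.0422400 kg and 0.002382 slug = 0.0347627 kg.
0.0422400 + 0.0347627 ≈ 0.0770 kg.

0.0770 kg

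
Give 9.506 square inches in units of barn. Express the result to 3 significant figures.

1 square inch = 6.45160e+24 barns.
9.506 × 6.45160e+24 ≈ 6.13e+25 barn.

6.13e+25 barn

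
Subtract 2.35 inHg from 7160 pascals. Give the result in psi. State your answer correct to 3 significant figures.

7160 Pa = 1.03847 psi and 2.35 inHg = 1.15421 psi.
1.03847 − 1.15421 ≈ -0.116 psi.

-0.116 pounds per square inch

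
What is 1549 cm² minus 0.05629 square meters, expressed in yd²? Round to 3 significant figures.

0.118 square yards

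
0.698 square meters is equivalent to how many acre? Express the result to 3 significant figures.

1 m² = 0.000247105 acres.
So 0.698 × 0.000247105 ≈ 0.000172 acre.

0.000172 acres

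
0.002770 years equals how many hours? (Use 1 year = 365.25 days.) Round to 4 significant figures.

24.28 h

1 yr = 8766.00 h.
So 0.002770 × 8766.00 ≈ 24.28 h.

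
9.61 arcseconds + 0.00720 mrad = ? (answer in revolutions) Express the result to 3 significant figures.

8.56 × 10^-6 rev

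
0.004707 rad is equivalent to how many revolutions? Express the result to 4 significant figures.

1 radian = 0.159155 revolutions.
Then 0.004707 × 0.159155 ≈ 0.0007491 rev.

0.0007491 revolutions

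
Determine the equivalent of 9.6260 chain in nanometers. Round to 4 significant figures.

1.936e+11 nanometers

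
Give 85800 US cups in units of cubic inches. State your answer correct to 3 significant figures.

1.24e+6 in³

1 US cup = 14.4375 in³.
85800 × 14.4375 ≈ 1.24e+6 in³.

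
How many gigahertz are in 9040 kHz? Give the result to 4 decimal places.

0.0090 GHz

1 kilohertz = 1.00000 × 10^-6 gigahertz.
Then 9040 × 1.00000 × 10^-6 ≈ 0.0090 GHz.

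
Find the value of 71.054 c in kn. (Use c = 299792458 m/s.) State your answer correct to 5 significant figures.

4.1407e+10 knots

1 c = 5.82750e+8 kn.
Then 71.054 × 5.82750e+8 ≈ 4.1407e+10 kn.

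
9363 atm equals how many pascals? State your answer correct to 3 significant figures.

9.49e+8 pascals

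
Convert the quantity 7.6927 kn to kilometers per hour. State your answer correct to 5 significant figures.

14.247 km/h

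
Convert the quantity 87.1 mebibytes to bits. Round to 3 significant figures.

1 mebibyte = 8.38861 × 10^6 bits.
87.1 × 8.38861 × 10^6 ≈ 7.31 × 10^8 bit.

7.31 × 10^8 bit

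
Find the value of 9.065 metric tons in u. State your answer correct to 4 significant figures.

5.459 × 10^30 u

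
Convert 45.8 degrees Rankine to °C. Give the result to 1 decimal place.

-247.7 degrees Celsius

°R = (°C + 273.15) × 9/5.
Applying the formula gives -247.7 °C.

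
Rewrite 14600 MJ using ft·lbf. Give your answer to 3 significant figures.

1 megajoule = 737562 ft·lbf.
14600 × 737562 ≈ 1.08 × 10^10 ft·lbf.

1.08 × 10^10 ft·lbf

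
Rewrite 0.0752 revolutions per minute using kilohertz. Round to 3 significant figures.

1.25e-6 kilohertz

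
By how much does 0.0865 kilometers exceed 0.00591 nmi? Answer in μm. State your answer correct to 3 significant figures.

0.0865 km = 8.65000 × 10^7 μm and 0.00591 nmi = 1.09453 × 10^7 μm.
8.65000 × 10^7 − 1.09453 × 10^7 ≈ 7.56 × 10^7 μm.

7.56 × 10^7 μm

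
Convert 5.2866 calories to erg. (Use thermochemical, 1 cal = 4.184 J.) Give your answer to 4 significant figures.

1 calorie = 4.18400 × 10^7 ergs.
Then 5.2866 × 4.18400 × 10^7 ≈ 2.212 × 10^8 erg.

2.212 × 10^8 erg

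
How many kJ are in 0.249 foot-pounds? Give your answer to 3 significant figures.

1 foot-pound = 0.00135582 kJ.
0.249 × 0.00135582 ≈ 0.000338 kJ.

0.000338 kilojoules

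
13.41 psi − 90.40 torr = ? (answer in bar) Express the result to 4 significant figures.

0.8041 bar

13.41 psi = 0.924587 bar and 90.40 torr = 0.120523 bar.
0.924587 − 0.120523 ≈ 0.8041 bar.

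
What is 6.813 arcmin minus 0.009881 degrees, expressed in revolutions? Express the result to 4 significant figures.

0.0002880 rev

6.813 arcmin = 0.000315417 rev and 0.009881 ° = 2.74472e-5 rev.
0.000315417 − 2.74472e-5 ≈ 0.0002880 rev.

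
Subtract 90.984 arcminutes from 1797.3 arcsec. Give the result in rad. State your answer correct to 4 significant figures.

1797.3 arcsec = 0.00871356 rad and 90.984 arcmin = 0.0264662 rad.
0.00871356 − 0.0264662 ≈ -0.01775 rad.

-0.01775 radians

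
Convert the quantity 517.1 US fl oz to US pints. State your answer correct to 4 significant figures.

32.32 US pt

1 US fl oz = 0.0625000 US pints.
Thus 517.1 × 0.0625000 ≈ 32.32 US pt.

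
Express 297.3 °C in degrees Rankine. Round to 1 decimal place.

1026.8 °R

°R = (°C + 273.15) × 9/5.
Applying the formula gives 1026.8 °R.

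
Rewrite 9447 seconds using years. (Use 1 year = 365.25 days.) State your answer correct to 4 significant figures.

1 s = 3.16881e-8 yr.
So 9447 × 3.16881e-8 ≈ 0.0002994 yr.

0.0002994 yr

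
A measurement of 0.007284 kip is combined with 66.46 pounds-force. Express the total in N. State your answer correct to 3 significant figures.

328 N

0.007284 kip = 32.4008 N and 66.46 lbf = 295.629 N.
32.4008 + 295.629 ≈ 328 N.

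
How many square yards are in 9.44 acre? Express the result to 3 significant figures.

1 acre = 4840.00 square yards.
Thus 9.44 × 4840.00 ≈ 45700 yd².

45700 yd²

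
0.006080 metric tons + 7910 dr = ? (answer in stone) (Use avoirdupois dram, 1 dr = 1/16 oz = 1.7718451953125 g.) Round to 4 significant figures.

3.164 stone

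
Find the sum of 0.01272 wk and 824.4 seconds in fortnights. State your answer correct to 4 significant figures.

0.01272 wk = 0.00636000 fortnight and 824.4 s = 0.000681548 fortnight.
0.00636000 + 0.000681548 ≈ 0.007042 fortnight.

0.007042 fortnights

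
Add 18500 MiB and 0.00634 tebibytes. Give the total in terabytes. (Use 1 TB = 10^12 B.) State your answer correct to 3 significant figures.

0.0264 TB

18500 MiB = 0.0193987 TB and 0.00634 TiB = 0.00697090 TB.
0.0193987 + 0.00697090 ≈ 0.0264 TB.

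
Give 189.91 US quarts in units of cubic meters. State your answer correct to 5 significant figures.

0.17972 cubic meters

1 US quart = 0.000946353 cubic meters.
So 189.91 × 0.000946353 ≈ 0.17972 m³.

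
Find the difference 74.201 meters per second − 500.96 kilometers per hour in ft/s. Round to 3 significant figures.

74.201 m/s = 243.442 ft/s and 500.96 km/h = 456.547 ft/s.
243.442 − 456.547 ≈ -213 ft/s.

-213 feet per second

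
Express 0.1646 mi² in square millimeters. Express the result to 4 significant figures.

4.263e+11 square millimeters

1 square mile = 2.58999e+12 square millimeters.
So 0.1646 × 2.58999e+12 ≈ 4.263e+11 mm².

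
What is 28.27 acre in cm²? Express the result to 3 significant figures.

1.14e+9 square centimeters

1 acre = 4.04686e+7 cm².
28.27 × 4.04686e+7 ≈ 1.14e+9 cm².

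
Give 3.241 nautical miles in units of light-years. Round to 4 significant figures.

1 nautical mile = 1.95757 × 10^-13 ly.
Then 3.241 × 1.95757 × 10^-13 ≈ 6.344 × 10^-13 ly.

6.344 × 10^-13 ly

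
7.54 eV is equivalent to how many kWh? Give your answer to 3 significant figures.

3.36e-25 kilowatt-hours

1 eV = 4.45049e-26 kWh.
7.54 × 4.45049e-26 ≈ 3.36e-25 kWh.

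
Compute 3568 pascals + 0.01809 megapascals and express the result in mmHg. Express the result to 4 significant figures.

162.4 millimeters of mercury

3568 Pa = 26.7622 mmHg and 0.01809 MPa = 135.686 mmHg.
26.7622 + 135.686 ≈ 162.4 mmHg.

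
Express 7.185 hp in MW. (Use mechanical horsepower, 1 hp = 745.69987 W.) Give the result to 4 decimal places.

1 hp = 0.000745700 MW.
7.185 × 0.000745700 ≈ 0.0054 MW.

0.0054 MW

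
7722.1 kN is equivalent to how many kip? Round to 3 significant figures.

1 kN = 0.224809 kips.
Thus 7722.1 × 0.224809 ≈ 1740 kip.

1740 kips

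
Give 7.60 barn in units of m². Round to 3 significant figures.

7.60e-28 square meters

1 barn = 1.00000e-28 m².
So 7.60 × 1.00000e-28 ≈ 7.60e-28 m².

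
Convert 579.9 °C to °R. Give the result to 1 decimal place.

°R = (°C + 273.15) × 9/5.
Applying the formula gives 1535.5 °R.

1535.5 °R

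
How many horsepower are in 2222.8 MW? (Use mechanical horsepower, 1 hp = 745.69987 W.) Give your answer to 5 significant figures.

1 megawatt = 1341.02 hp.
2222.8 × 1341.02 ≈ 2.9808e+6 hp.

2.9808e+6 horsepower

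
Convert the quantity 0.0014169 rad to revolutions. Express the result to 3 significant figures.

0.000226 revolutions

1 radian = 0.159155 rev.
Thus 0.0014169 × 0.159155 ≈ 0.000226 rev.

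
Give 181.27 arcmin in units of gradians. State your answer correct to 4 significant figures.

3.357 grad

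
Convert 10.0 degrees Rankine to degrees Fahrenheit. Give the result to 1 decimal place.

-449.7 degrees Fahrenheit

°R = °F + 459.67.
Applying the formula gives -449.7 °F.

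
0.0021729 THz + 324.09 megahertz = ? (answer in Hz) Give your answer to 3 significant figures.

2.50 × 10^9 Hz

0.0021729 THz = 2.17290 × 10^9 Hz and 324.09 MHz = 3.24090 × 10^8 Hz.
2.17290 × 10^9 + 3.24090 × 10^8 ≈ 2.50 × 10^9 Hz.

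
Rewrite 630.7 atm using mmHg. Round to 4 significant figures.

479300 millimeters of mercury

1 atmosphere = 760.000 mmHg.
Then 630.7 × 760.000 ≈ 479300 mmHg.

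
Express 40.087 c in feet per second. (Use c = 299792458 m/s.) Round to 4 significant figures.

3.943 × 10^10 feet per second

1 speed of light = 9.83571 × 10^8 ft/s.
Thus 40.087 × 9.83571 × 10^8 ≈ 3.943 × 10^10 ft/s.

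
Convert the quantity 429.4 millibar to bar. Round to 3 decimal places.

0.429 bar

1 mbar = 0.00100000 bar.
429.4 × 0.00100000 ≈ 0.429 bar.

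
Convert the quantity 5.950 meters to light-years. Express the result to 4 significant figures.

6.289 × 10^-16 ly

1 meter = 1.05700 × 10^-16 ly.
So 5.950 × 1.05700 × 10^-16 ≈ 6.289 × 10^-16 ly.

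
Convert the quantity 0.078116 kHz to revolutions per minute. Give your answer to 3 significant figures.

4690 rpm

1 kilohertz = 60000.0 rpm.
So 0.078116 × 60000.0 ≈ 4690 rpm.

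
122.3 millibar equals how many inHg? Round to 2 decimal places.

3.61 inches of mercury

1 mbar = 0.0295300 inHg.
So 122.3 × 0.0295300 ≈ 3.61 inHg.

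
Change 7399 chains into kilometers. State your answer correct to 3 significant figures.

149 kilometers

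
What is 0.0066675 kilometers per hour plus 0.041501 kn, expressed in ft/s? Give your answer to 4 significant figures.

0.07612 feet per second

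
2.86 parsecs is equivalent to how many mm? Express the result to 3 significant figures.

8.83 × 10^19 mm

1 pc = 3.08568 × 10^19 mm.
So 2.86 × 3.08568 × 10^19 ≈ 8.83 × 10^19 mm.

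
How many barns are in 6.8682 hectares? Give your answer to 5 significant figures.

6.8682 × 10^32 barn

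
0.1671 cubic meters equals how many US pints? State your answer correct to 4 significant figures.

353.1 US pt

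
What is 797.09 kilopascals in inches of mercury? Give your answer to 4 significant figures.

235.4 inches of mercury

1 kilopascal = 0.295300 inHg.
797.09 × 0.295300 ≈ 235.4 inHg.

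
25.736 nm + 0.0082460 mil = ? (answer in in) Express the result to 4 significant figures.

9.259e-6 inches

25.736 nm = 1.01323e-6 in and 0.0082460 mil = 8.24600e-6 in.
1.01323e-6 + 8.24600e-6 ≈ 9.259e-6 in.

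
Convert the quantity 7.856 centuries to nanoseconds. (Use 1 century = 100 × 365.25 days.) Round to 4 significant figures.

1 century = 3.15576e+18 nanoseconds.
7.856 × 3.15576e+18 ≈ 2.479e+19 ns.

2.479e+19 ns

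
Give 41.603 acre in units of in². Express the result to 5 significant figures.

2.6096 × 10^8 square inches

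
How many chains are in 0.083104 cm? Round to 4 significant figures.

4.131e-5 chain

1 cm = 0.000497097 chains.
0.083104 × 0.000497097 ≈ 4.131e-5 chain.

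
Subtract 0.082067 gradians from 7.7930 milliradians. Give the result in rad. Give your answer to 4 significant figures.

0.006504 rad

7.7930 mrad = 0.00779300 rad and 0.082067 grad = 0.00128911 rad.
0.00779300 − 0.00128911 ≈ 0.006504 rad.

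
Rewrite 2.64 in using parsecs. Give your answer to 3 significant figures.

2.17e-18 pc

1 inch = 8.23158e-19 pc.
2.64 × 8.23158e-19 ≈ 2.17e-18 pc.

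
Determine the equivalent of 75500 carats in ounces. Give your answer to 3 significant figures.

533 oz

1 ct = 0.00705479 oz.
Thus 75500 × 0.00705479 ≈ 533 oz.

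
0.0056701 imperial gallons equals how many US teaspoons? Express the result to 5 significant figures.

5.2297 US tsp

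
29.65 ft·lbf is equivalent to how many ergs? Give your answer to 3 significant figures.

1 ft·lbf = 1.35582e+7 erg.
Thus 29.65 × 1.35582e+7 ≈ 4.02e+8 erg.

4.02e+8 erg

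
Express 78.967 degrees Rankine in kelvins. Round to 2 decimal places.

43.87 K

°R = K × 9/5.
Applying the formula gives 43.87 K.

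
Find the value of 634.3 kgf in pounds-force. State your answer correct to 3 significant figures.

1 kgf = 2.20462 pounds-force.
634.3 × 2.20462 ≈ 1400 lbf.

1400 pounds-force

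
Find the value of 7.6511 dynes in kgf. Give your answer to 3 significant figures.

7.80e-6 kilograms-force

1 dyne = 1.01972e-6 kgf.
Thus 7.6511 × 1.01972e-6 ≈ 7.80e-6 kgf.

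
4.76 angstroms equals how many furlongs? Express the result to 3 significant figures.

2.37 × 10^-12 furlong

1 Å = 4.97097 × 10^-13 furlong.
Then 4.76 × 4.97097 × 10^-13 ≈ 2.37 × 10^-12 furlong.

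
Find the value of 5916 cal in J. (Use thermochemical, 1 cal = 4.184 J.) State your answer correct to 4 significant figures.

24750 J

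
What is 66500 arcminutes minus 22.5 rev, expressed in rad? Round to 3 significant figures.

-122 rad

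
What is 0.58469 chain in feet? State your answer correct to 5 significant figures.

38.590 feet

1 chain = 66.0000 ft.
So 0.58469 × 66.0000 ≈ 38.590 ft.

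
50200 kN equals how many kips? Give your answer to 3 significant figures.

11300 kips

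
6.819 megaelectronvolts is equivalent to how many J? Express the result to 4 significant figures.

1 megaelectronvolt = 1.60218e-13 J.
Thus 6.819 × 1.60218e-13 ≈ 1.093e-12 J.

1.093e-12 joules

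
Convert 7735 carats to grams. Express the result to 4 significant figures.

1547 g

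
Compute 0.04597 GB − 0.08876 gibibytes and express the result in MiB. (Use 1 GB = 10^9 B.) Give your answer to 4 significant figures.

0.04597 GB = 43.8404 MiB and 0.08876 GiB = 90.8902 MiB.
43.8404 − 90.8902 ≈ -47.05 MiB.

-47.05 mebibytes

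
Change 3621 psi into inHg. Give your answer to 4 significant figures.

7372 inHg

1 pound per square inch = 2.03602 inHg.
3621 × 2.03602 ≈ 7372 inHg.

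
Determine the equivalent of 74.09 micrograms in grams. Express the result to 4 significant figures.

7.409 × 10^-5 grams

1 microgram = 1.00000 × 10^-6 grams.
So 74.09 × 1.00000 × 10^-6 ≈ 7.409 × 10^-5 g.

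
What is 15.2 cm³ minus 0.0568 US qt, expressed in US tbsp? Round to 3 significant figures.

15.2 cm³ = 1.02795 US tbsp and 0.0568 US qt = 3.63520 US tbsp.
1.02795 − 3.63520 ≈ -2.61 US tbsp.

-2.61 US tbsp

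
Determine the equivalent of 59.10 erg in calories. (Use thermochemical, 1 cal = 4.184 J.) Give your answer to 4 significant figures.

1.413e-6 cal

1 erg = 2.39006e-8 cal.
Then 59.10 × 2.39006e-8 ≈ 1.413e-6 cal.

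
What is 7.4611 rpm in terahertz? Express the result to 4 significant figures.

1.244e-13 THz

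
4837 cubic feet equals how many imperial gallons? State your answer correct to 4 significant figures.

30130 imp gal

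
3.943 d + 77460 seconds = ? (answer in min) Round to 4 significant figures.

3.943 d = 5677.92 min and 77460 s = 1291.00 min.
5677.92 + 1291.00 ≈ 6969 min.

6969 min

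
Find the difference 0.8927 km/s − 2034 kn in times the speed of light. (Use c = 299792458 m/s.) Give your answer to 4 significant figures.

-5.126 × 10^-7 c

0.8927 km/s = 2.97773 × 10^-6 c and 2034 kn = 3.49035 × 10^-6 c.
2.97773 × 10^-6 − 3.49035 × 10^-6 ≈ -5.126 × 10^-7 c.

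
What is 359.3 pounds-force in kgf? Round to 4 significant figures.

163.0 kilograms-force

1 lbf = 0.453592 kgf.
So 359.3 × 0.453592 ≈ 163.0 kgf.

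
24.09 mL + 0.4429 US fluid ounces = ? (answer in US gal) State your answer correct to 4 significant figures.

0.009824 US gal

24.09 mL = 0.00636390 US gal and 0.4429 US fl oz = 0.00346016 US gal.
0.00636390 + 0.00346016 ≈ 0.009824 US gal.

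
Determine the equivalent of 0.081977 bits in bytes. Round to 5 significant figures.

0.010247 B

1 bit = 0.125000 B.
0.081977 × 0.125000 ≈ 0.010247 B.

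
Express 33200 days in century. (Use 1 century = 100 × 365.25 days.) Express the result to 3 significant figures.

0.909 centuries

1 day = 2.73785e-5 century.
Thus 33200 × 2.73785e-5 ≈ 0.909 century.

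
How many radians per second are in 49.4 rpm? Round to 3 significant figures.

1 rpm = 0.104720 radians per second.
Thus 49.4 × 0.104720 ≈ 5.17 rad/s.

5.17 radians per second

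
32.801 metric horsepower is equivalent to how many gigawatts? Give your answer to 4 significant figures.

2.413 × 10^-5 GW

1 metric horsepower = 7.35499 × 10^-7 gigawatts.
32.801 × 7.35499 × 10^-7 ≈ 2.413 × 10^-5 GW.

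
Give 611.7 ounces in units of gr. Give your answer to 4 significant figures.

1 oz = 437.500 grains.
Then 611.7 × 437.500 ≈ 267600 gr.

267600 grains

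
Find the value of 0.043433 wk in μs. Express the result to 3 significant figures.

2.63 × 10^10 microseconds

1 week = 6.04800 × 10^11 microseconds.
Thus 0.043433 × 6.04800 × 10^11 ≈ 2.63 × 10^10 μs.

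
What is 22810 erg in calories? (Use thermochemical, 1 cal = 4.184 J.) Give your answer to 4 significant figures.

0.0005452 cal

1 erg = 2.39006 × 10^-8 cal.
Thus 22810 × 2.39006 × 10^-8 ≈ 0.0005452 cal.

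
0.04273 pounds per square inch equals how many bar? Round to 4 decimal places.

0.0029 bar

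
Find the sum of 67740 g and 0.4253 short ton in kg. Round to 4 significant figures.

67740 g = 67.7400 kg and 0.4253 short ton = 385.826 kg.
67.7400 + 385.826 ≈ 453.6 kg.

453.6 kg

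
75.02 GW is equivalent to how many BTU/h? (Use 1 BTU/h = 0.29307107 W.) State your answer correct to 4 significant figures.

2.560 × 10^11 BTU/h

1 GW = 3.41214 × 10^9 BTU/h.
So 75.02 × 3.41214 × 10^9 ≈ 2.560 × 10^11 BTU/h.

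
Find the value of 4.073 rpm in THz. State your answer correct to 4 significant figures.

6.788e-14 terahertz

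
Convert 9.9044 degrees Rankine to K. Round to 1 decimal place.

5.5 kelvins

°R = K × 9/5.
Applying the formula gives 5.5 K.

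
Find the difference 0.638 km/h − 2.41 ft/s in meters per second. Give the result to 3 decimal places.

0.638 km/h = 0.177222 m/s and 2.41 ft/s = 0.734568 m/s.
0.177222 − 0.734568 ≈ -0.557 m/s.

-0.557 meters per second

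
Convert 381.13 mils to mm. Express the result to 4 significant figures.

9.681 millimeters

1 mil = 0.0254000 mm.
Then 381.13 × 0.0254000 ≈ 9.681 mm.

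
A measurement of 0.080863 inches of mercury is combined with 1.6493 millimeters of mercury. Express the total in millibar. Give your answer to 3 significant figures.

4.94 mbar

0.080863 inHg = 2.73834 mbar and 1.6493 mmHg = 2.19889 mbar.
2.73834 + 2.19889 ≈ 4.94 mbar.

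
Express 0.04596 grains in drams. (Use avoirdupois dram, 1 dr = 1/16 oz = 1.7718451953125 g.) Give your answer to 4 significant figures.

0.001681 drams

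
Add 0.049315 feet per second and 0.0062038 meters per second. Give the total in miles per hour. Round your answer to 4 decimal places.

0.049315 ft/s = 0.0336239 mph and 0.0062038 m/s = 0.0138775 mph.
0.0336239 + 0.0138775 ≈ 0.0475 mph.

0.0475 miles per hour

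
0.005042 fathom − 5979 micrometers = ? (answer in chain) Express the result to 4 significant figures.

0.0001611 chains

0.005042 fathom = 0.0004583636 chain and 5979 μm = 0.0002972143 chain.
0.0004583636 − 0.0002972143 ≈ 0.0001611 chain.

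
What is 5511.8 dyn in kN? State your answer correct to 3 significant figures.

5.51 × 10^-5 kN

1 dyne = 1.00000 × 10^-8 kN.
Then 5511.8 × 1.00000 × 10^-8 ≈ 5.51 × 10^-5 kN.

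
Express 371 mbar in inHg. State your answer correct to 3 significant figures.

11.0 inches of mercury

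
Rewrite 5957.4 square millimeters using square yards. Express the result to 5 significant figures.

1 mm² = 1.19599 × 10^-6 yd².
5957.4 × 1.19599 × 10^-6 ≈ 0.0071250 yd².

0.0071250 yd²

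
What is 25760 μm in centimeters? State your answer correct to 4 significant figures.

1 μm = 0.000100000 centimeters.
Then 25760 × 0.000100000 ≈ 2.576 cm.

2.576 centimeters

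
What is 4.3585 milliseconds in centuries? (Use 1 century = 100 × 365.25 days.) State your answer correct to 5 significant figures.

1.3811e-12 centuries

1 millisecond = 3.16881e-13 century.
4.3585 × 3.16881e-13 ≈ 1.3811e-12 century.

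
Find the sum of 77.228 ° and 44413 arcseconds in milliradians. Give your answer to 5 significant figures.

1563.2 milliradians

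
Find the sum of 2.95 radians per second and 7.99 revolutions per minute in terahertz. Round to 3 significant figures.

2.95 rad/s = 4.69507e-13 THz and 7.99 rpm = 1.33167e-13 THz.
4.69507e-13 + 1.33167e-13 ≈ 6.03e-13 THz.

6.03e-13 THz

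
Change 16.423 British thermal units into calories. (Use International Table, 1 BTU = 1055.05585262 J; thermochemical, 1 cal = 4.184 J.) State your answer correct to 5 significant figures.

4141.3 cal

1 British thermal unit = 252.164 cal.
16.423 × 252.164 ≈ 4141.3 cal.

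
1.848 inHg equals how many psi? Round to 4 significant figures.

0.9077 pounds per square inch

1 inch of mercury = 0.491154 psi.
So 1.848 × 0.491154 ≈ 0.9077 psi.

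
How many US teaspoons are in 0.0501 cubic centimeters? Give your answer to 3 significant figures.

0.0102 US teaspoons

1 cubic centimeter = 0.202884 US tsp.
Thus 0.0501 × 0.202884 ≈ 0.0102 US tsp.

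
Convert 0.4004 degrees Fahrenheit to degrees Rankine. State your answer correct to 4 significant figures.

460.1 °R

°R = °F + 459.67.
Applying the formula gives 460.1 °R.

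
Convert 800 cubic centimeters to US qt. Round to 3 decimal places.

0.845 US qt

1 cubic centimeter = 0.00105669 US qt.
So 800 × 0.00105669 ≈ 0.845 US qt.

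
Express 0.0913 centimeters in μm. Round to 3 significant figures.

1 cm = 10000.0 micrometers.
Thus 0.0913 × 10000.0 ≈ 913 μm.

913 μm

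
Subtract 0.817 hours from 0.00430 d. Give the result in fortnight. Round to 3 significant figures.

0.00430 d = 0.000307143 fortnight and 0.817 h = 0.00243155 fortnight.
0.000307143 − 0.00243155 ≈ -0.00212 fortnight.

-0.00212 fortnight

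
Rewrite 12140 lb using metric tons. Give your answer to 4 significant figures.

1 pound = 0.000453592 t.
Then 12140 × 0.000453592 ≈ 5.507 t.

5.507 t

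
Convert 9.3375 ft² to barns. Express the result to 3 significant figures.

8.67 × 10^27 barn

1 ft² = 9.29030 × 10^26 barns.
9.3375 × 9.29030 × 10^26 ≈ 8.67 × 10^27 barn.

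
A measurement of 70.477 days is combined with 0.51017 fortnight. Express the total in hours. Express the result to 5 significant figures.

1862.9 h

70.477 d = 1691.45 h and 0.51017 fortnight = 171.417 h.
1691.45 + 171.417 ≈ 1862.9 h.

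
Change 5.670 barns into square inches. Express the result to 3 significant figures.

1 barn = 1.55000 × 10^-25 square inches.
Then 5.670 × 1.55000 × 10^-25 ≈ 8.79 × 10^-25 in².

8.79 × 10^-25 in²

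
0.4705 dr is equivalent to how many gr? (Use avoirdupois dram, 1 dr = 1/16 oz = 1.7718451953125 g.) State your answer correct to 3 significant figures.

12.9 grains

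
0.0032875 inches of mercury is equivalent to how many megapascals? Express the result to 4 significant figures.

1.113e-5 MPa

1 inch of mercury = 0.00338639 megapascals.
0.0032875 × 0.00338639 ≈ 1.113e-5 MPa.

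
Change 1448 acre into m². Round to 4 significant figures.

5.860 × 10^6 m²

1 acre = 4046.86 m².
Then 1448 × 4046.86 ≈ 5.860 × 10^6 m².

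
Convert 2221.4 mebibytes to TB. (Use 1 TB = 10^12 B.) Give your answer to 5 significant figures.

1 MiB = 1.04858e-6 terabytes.
2221.4 × 1.04858e-6 ≈ 0.0023293 TB.

0.0023293 TB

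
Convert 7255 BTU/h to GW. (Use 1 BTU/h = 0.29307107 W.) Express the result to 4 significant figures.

2.126 × 10^-6 gigawatts

1 BTU per hour = 2.93071 × 10^-10 GW.
So 7255 × 2.93071 × 10^-10 ≈ 2.126 × 10^-6 GW.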